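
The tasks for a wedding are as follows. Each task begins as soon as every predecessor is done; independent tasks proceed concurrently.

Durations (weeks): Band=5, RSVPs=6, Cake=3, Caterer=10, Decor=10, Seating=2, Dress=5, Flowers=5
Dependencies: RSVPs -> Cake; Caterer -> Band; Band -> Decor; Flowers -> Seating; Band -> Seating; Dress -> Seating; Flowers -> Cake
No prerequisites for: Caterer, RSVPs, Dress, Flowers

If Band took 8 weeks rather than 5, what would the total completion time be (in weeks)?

28

Actual critical path: Caterer→Band→Decor = 10+5+10 = 25 ⇒ 25 weeks.
Band is on the critical path; changing it to 8 makes that path 28 weeks.
No other chain overtakes it, so the finish is 28 weeks.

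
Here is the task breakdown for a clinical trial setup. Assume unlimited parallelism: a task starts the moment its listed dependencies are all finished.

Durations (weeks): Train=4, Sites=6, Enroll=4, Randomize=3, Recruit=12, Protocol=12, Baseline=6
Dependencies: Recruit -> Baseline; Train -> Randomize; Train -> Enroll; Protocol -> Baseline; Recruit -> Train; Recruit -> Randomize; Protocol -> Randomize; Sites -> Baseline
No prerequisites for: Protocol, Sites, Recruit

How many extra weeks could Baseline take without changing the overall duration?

The longest chain is Recruit→Train→Enroll = 12+4+4 = 20; overall finish 20 weeks.
The longest chain containing Baseline totals 18 weeks.
Slack of Baseline = 14 − 12 = 2 weeks.

2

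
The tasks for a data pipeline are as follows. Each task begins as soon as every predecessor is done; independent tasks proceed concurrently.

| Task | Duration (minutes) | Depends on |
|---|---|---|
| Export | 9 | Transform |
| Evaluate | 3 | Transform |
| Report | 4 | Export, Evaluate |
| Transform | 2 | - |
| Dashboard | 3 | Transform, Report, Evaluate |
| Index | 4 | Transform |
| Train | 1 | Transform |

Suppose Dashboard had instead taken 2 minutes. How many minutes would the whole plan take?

17

Actual critical path: Transform→Export→Report→Dashboard = 2+9+4+3 = 18 ⇒ 18 minutes.
Since Dashboard is critical, the -1 change carries straight to that chain (now 17 minutes).
The critical path is still Transform→Export→Report→Dashboard; finish is now 17 minutes.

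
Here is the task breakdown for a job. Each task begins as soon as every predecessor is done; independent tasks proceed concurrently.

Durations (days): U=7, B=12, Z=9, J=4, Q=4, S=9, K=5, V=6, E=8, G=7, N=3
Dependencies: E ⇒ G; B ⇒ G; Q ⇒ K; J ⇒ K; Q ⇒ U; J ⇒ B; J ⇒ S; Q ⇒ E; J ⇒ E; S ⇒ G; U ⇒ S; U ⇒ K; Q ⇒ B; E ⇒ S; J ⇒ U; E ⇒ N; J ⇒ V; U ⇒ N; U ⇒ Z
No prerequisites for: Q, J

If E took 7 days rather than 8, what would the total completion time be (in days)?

The binding path is Q→E→S→G = 4+8+9+7 = 28; finish at 28 days.
E is on the critical path; changing it to 7 makes that path 27 days.
No other chain overtakes it, so the finish is 27 days.

27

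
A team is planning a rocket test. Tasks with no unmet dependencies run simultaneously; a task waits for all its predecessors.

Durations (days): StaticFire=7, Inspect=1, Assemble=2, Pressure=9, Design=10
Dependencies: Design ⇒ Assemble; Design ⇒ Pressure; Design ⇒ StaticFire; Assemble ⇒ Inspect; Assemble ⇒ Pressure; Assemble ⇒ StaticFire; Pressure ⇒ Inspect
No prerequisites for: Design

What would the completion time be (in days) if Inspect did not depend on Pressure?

21

Original critical path: Design→Assemble→Pressure→Inspect = 10+2+9+1 = 22 ⇒ 22 days.
Without Pressure→Inspect, Inspect's earliest start moves from 21 to 12.
After: Design→Assemble→Pressure = 10+2+9 = 21 → 21 days.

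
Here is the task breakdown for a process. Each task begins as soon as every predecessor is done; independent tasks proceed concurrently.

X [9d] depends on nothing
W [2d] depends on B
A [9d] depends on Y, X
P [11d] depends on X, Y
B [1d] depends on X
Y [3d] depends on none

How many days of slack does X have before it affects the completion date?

X→P = 9+11 = 20 sets the makespan at 20 days.
X finishes as early as 9 and must finish by 9.
Slack of X = 0 − 0 = 0 days.

0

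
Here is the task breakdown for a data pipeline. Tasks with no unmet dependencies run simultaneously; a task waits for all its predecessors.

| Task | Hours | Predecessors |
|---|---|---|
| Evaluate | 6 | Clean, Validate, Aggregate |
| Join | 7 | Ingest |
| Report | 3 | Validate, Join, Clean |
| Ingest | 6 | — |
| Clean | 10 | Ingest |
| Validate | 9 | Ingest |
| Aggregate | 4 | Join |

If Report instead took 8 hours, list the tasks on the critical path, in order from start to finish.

As given, the longest chain is Ingest→Join→Aggregate→Evaluate = 6+7+4+6 = 23, so the finish is 23 hours.
The longest path through Report is only 19 hours, so Report has float 4.
Now Ingest→Clean→Report = 6+10+8 = 24 is longest, so the finish becomes 24 hours.

Ingest, Clean, Report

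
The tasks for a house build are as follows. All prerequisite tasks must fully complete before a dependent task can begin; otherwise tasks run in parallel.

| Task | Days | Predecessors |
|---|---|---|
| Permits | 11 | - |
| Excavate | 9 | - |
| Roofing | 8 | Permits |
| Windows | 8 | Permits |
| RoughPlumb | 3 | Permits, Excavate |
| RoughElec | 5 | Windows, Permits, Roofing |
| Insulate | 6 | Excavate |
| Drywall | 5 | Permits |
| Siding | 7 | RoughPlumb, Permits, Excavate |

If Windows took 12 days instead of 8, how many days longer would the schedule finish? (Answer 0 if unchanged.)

As given, the longest chain is Permits→Windows→RoughElec = 11+8+5 = 24, so the finish is 24 days.
Windows is on the critical path; changing it to 12 makes that path 28 days.
The critical path is still Permits→Windows→RoughElec; finish is now 28 days.
Change in finish: 28 − 24 = +4 days.

4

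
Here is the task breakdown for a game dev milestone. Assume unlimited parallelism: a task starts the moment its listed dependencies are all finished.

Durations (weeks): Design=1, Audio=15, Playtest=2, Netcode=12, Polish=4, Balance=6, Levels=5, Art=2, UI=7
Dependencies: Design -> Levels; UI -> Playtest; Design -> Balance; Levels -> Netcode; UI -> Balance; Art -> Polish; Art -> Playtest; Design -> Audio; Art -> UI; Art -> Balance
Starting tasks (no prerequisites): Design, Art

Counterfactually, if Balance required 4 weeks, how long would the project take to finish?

Baseline: Design→Levels→Netcode = 1+5+12 = 18 → 18 weeks.
The longest path through Balance is only 15 weeks, so Balance has float 3.
The critical path is still Design→Levels→Netcode; finish is now 18 weeks.

18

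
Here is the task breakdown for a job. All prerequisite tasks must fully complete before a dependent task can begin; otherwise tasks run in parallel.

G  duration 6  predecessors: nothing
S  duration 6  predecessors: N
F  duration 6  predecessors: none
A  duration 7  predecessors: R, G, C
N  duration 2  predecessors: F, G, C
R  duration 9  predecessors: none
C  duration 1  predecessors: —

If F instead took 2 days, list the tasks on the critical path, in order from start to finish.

Baseline: R→A = 9+7 = 16 → 16 days.
F is off the critical path — its longest chain is 14 days, giving 2 of slack.
The critical path is still R→A; finish is now 16 days.

R, A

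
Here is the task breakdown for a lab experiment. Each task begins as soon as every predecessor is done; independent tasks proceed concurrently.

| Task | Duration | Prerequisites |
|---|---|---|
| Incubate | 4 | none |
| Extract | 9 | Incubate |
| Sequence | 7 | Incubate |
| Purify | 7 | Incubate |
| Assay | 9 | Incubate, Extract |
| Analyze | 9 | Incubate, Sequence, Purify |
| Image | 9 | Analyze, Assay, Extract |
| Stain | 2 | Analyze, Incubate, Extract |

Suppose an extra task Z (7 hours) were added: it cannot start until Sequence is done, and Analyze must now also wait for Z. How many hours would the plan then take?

Originally the plan takes 31 hours.
With Z inserted, Analyze now waits for max(Incubate, Sequence, Purify, Z).
New critical path: Incubate→Sequence→Z→Analyze→Image = 4+7+7+9+9 = 36 ⇒ 36 hours.

36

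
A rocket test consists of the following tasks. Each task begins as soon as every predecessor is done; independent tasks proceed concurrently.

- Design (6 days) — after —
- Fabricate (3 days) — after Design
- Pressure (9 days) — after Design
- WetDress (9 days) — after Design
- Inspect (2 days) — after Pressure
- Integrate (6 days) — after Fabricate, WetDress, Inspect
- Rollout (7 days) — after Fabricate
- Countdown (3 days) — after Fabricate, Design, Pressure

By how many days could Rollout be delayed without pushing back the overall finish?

The longest chain is Design→Pressure→Inspect→Integrate = 6+9+2+6 = 23; overall finish 23 days.
Rollout finishes as early as 16 and must finish by 23.
Float = 23 − 16 = 7.

7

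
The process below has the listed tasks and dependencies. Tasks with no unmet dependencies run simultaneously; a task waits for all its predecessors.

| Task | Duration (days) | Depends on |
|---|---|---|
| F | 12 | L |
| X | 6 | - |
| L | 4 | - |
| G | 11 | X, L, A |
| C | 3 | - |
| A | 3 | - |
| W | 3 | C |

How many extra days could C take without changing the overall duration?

11

The longest chain is X→G = 6+11 = 17; overall finish 17 days.
Longest path through C: 6 days (earliest finish 3, latest finish 14).
So C can slip 14 − 3 = 11 days.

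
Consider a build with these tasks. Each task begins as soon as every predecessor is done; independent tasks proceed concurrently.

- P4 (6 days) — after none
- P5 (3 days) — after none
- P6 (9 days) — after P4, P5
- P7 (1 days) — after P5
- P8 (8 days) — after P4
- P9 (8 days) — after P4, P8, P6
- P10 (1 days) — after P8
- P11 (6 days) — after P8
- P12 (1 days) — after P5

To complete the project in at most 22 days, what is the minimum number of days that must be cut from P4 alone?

1

Current finish: 23 days; target: 22.
P4 is on every critical path, so each day cut from P4 cuts the finish by one (this holds down to a finish of 20).
Need 23 − 22 = 1 day off P4 → P4 becomes 5 days, finish becomes 22.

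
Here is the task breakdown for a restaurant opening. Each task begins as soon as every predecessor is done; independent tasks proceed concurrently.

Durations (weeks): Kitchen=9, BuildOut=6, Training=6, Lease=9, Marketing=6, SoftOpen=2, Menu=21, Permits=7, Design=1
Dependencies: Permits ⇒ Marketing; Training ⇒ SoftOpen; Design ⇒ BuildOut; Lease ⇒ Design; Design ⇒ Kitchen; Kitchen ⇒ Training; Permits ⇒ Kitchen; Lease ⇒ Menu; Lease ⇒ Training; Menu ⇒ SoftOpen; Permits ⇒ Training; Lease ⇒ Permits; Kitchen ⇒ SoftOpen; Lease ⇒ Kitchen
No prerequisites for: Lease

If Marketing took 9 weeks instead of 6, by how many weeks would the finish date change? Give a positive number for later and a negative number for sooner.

0

Actual critical path: Lease→Permits→Kitchen→Training→SoftOpen = 9+7+9+6+2 = 33 ⇒ 33 weeks.
Marketing has 11 weeks of float (longest path through it is 22).
That remains the longest chain; total 33 weeks.
Change in finish: 33 − 33 = +0 weeks.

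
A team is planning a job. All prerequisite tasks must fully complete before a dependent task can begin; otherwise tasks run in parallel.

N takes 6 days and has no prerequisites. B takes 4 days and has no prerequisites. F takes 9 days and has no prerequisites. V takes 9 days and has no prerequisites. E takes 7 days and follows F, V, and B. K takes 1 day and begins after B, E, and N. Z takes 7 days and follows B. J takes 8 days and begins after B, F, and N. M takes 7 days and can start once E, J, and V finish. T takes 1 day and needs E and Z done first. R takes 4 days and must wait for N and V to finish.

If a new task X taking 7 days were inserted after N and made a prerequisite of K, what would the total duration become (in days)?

Originally the project takes 24 days.
With X inserted, K now waits for max(B, E, N, X).
New critical path: F→J→M = 9+8+7 = 24 ⇒ 24 days.

24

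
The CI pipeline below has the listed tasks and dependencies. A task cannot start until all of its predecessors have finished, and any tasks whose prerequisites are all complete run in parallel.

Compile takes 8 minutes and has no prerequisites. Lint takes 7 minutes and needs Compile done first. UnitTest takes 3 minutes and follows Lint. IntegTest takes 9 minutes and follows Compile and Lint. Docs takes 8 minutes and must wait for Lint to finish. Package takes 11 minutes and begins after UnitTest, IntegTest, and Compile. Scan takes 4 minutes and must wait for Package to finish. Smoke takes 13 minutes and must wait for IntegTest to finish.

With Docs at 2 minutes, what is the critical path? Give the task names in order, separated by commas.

Compile, Lint, IntegTest, Package, Scan

Critical path before the change: Compile→Lint→IntegTest→Package→Scan = 8+7+9+11+4 = 39 giving 39 minutes.
The longest path through Docs is only 23 minutes, so Docs has float 16.
That remains the longest chain; total 39 minutes.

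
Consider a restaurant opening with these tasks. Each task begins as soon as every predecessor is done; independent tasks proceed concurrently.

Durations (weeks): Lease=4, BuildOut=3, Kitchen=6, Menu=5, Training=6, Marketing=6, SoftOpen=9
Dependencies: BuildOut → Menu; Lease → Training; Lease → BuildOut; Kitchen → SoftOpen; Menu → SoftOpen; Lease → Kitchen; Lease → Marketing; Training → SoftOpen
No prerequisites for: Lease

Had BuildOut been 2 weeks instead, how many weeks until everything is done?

Baseline: Lease→BuildOut→Menu→SoftOpen = 4+3+5+9 = 21 → 21 weeks.
BuildOut is on the critical path; changing it to 2 makes that path 20 weeks.
No other chain overtakes it, so the finish is 20 weeks.

20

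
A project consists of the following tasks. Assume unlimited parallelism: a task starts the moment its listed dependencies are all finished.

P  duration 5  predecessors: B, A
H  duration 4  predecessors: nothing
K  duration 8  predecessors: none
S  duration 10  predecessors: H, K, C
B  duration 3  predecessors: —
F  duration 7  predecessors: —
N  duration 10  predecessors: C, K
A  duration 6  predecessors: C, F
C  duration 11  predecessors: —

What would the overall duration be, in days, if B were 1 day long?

22

As given, the longest chain is C→A→P = 11+6+5 = 22, so the finish is 22 days.
B is off the critical path — its longest chain is 8 days, giving 14 of slack.
No other chain overtakes it, so the finish is 22 days.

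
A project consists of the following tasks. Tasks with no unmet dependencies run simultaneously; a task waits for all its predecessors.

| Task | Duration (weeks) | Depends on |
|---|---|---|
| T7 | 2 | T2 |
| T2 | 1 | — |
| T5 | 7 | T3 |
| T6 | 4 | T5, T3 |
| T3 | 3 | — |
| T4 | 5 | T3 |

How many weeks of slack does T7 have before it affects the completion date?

11

T3→T5→T6 = 3+7+4 = 14 sets the makespan at 14 weeks.
The longest chain containing T7 totals 3 weeks.
Slack of T7 = 12 − 1 = 11 weeks.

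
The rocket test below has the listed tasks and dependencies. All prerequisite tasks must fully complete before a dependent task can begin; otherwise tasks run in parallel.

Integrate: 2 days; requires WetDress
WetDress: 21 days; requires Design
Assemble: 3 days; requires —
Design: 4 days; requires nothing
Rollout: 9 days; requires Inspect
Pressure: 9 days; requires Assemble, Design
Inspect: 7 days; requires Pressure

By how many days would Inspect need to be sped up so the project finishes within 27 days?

2

Current finish: 29 days; target: 27.
Inspect is on every critical path, so each day cut from Inspect cuts the finish by one (this holds down to a finish of 27).
Need 29 − 27 = 2 days off Inspect → Inspect becomes 5 days, finish becomes 27.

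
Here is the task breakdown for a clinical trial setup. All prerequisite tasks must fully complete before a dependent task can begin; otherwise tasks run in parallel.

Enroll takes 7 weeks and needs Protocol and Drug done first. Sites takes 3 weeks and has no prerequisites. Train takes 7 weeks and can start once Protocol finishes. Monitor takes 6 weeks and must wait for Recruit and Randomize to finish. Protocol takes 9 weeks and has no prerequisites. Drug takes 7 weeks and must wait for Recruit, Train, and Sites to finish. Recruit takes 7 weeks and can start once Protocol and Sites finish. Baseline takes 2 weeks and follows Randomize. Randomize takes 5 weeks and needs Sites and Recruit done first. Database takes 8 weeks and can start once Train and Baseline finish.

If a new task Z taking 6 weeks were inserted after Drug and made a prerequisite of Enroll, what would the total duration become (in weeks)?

Originally the job takes 31 weeks.
With Z inserted, Enroll now waits for max(Protocol, Drug, Z).
New critical path: Protocol→Recruit→Drug→Z→Enroll = 9+7+7+6+7 = 36 ⇒ 36 weeks.

36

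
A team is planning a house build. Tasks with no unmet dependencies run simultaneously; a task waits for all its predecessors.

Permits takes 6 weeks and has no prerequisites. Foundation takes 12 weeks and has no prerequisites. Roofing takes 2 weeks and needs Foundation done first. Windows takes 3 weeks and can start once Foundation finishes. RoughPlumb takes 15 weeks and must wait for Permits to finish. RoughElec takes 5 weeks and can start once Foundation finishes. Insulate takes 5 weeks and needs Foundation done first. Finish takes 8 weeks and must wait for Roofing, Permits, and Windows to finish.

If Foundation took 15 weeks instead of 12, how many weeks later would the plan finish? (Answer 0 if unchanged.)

3

Critical path before the change: Foundation→Windows→Finish = 12+3+8 = 23 giving 23 weeks.
Foundation lies on that path, so at 15 weeks the path becomes 26 weeks.
The critical path is still Foundation→Windows→Finish; finish is now 26 weeks.
Change in finish: 26 − 23 = +3 weeks.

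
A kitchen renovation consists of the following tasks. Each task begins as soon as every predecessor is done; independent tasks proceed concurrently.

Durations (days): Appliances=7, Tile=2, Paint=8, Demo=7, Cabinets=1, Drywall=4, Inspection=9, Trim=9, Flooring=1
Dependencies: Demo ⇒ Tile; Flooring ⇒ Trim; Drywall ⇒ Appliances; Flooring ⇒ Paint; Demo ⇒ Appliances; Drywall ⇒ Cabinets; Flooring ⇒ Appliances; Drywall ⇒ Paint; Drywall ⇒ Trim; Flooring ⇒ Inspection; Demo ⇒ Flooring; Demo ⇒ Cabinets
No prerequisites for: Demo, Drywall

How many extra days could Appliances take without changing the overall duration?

2

Demo→Flooring→Inspection = 7+1+9 = 17 sets the makespan at 17 days.
Longest path through Appliances: 15 days (earliest finish 15, latest finish 17).
So Appliances can slip 17 − 15 = 2 days.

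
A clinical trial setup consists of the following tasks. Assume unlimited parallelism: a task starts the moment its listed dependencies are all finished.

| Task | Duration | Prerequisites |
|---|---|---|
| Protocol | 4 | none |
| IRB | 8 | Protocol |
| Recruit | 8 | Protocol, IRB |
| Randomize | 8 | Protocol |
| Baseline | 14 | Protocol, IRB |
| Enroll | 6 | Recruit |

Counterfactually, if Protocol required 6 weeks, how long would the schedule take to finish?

28

As given, the longest chain is Protocol→IRB→Recruit→Enroll = 4+8+8+6 = 26, so the finish is 26 weeks.
Protocol is on the critical path; changing it to 6 makes that path 28 weeks.
The critical path is still Protocol→IRB→Recruit→Enroll; finish is now 28 weeks.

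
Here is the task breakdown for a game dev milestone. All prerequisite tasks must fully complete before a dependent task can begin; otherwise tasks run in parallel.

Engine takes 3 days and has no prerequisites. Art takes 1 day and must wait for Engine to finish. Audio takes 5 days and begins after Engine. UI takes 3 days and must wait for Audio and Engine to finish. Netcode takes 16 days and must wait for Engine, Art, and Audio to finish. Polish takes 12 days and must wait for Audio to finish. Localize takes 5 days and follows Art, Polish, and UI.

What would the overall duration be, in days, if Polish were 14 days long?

27

Critical path before the change: Engine→Audio→Polish→Localize = 3+5+12+5 = 25 giving 25 days.
Polish is on the critical path; changing it to 14 makes that path 27 days.
The critical path is still Engine→Audio→Polish→Localize; finish is now 27 days.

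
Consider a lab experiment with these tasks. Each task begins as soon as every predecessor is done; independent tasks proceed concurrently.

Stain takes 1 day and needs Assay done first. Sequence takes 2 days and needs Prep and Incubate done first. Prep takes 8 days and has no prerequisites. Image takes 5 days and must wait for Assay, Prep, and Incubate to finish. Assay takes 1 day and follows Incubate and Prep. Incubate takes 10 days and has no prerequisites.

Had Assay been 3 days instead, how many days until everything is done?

Baseline: Incubate→Assay→Image = 10+1+5 = 16 → 16 days.
Assay lies on that path, so at 3 days the path becomes 18 days.
That remains the longest chain; total 18 days.

18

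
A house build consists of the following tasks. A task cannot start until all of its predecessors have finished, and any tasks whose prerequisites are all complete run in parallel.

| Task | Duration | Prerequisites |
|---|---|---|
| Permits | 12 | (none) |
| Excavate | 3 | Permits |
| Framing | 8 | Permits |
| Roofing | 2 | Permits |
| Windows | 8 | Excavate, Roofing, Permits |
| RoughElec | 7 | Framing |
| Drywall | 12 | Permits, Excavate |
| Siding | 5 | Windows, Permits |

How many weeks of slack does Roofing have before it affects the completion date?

1

The longest chain is Permits→Excavate→Windows→Siding = 12+3+8+5 = 28; overall finish 28 weeks.
The longest chain containing Roofing totals 27 weeks.
Float = 28 − 27 = 1.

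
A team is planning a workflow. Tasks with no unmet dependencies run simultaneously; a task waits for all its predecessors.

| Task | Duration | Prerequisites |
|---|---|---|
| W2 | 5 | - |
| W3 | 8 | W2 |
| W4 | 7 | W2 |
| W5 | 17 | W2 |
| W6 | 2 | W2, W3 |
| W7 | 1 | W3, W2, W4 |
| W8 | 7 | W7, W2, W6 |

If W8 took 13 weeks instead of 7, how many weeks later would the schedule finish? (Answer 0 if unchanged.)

6

Baseline: W2→W3→W6→W8 = 5+8+2+7 = 22 → 22 weeks.
W8 lies on that path, so at 13 weeks the path becomes 28 weeks.
The critical path is still W2→W3→W6→W8; finish is now 28 weeks.
Change in finish: 28 − 22 = +6 weeks.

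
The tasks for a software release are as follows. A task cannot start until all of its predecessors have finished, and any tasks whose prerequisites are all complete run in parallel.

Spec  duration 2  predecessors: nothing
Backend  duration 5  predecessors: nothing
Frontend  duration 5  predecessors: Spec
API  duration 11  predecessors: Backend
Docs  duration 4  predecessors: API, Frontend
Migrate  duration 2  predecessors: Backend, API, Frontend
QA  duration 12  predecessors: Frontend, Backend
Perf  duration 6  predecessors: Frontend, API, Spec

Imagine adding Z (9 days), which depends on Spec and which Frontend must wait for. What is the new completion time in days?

Originally the software release takes 22 days.
With Z inserted, Frontend now waits for max(Spec, Z).
New critical path: Spec→Z→Frontend→QA = 2+9+5+12 = 28 ⇒ 28 days.

28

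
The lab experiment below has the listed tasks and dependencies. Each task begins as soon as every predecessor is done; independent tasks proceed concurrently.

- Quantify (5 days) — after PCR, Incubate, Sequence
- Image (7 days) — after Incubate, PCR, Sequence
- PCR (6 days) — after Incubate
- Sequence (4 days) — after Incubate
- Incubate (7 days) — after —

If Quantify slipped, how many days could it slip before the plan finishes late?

2

Incubate→PCR→Image = 7+6+7 = 20 sets the makespan at 20 days.
The longest chain containing Quantify totals 18 days.
Slack of Quantify = 15 − 13 = 2 days.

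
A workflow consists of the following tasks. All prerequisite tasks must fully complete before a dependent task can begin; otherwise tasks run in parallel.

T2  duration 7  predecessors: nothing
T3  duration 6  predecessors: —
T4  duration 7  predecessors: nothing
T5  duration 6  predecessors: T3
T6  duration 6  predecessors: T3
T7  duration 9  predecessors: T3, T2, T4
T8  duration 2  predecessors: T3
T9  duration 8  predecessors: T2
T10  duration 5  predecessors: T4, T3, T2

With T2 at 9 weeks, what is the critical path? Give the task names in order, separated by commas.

T2, T7

Baseline: T2→T7 = 7+9 = 16 → 16 weeks.
Since T2 is critical, the +2 change carries straight to that chain (now 18 weeks).
The critical path is still T2→T7; finish is now 18 weeks.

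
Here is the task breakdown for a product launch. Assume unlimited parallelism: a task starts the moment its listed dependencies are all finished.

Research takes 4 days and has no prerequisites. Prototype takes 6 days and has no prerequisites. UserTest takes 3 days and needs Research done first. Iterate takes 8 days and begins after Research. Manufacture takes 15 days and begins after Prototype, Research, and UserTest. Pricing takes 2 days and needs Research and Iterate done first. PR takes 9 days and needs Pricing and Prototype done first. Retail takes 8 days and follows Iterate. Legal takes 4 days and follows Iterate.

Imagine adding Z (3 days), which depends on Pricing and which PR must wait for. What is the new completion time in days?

Originally the schedule takes 23 days.
With Z inserted, PR now waits for max(Pricing, Prototype, Z).
New critical path: Research→Iterate→Pricing→Z→PR = 4+8+2+3+9 = 26 ⇒ 26 days.

26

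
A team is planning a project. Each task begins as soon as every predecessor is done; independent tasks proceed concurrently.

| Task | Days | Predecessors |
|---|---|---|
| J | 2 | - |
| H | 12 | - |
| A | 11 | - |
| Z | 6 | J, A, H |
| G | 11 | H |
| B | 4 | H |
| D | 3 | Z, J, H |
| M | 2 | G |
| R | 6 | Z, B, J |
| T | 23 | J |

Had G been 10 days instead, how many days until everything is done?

Baseline: H→G→M = 12+11+2 = 25 → 25 days.
G lies on that path, so at 10 days the path becomes 24 days.
New critical path: J→T = 2+23 = 25 ⇒ 25 days.

25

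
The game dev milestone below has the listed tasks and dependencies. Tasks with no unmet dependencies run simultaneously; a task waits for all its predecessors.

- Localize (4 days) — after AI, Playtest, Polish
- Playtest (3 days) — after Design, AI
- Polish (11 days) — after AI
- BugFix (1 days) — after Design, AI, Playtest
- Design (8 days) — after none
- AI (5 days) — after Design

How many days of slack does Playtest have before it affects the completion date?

8

The longest chain is Design→AI→Polish→Localize = 8+5+11+4 = 28; overall finish 28 days.
Longest path through Playtest: 20 days (earliest finish 16, latest finish 24).
So Playtest can slip 24 − 16 = 8 days.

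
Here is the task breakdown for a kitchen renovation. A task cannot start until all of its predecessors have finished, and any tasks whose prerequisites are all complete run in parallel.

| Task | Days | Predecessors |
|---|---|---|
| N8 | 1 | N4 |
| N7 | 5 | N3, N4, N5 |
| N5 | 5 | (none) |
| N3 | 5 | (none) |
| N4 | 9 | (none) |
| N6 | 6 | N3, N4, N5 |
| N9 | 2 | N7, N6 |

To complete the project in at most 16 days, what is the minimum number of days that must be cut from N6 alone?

1

Current finish: 17 days; target: 16.
N6 is on every critical path, so each day cut from N6 cuts the finish by one (this holds down to a finish of 16).
Need 17 − 16 = 1 day off N6 → N6 becomes 5 days, finish becomes 16.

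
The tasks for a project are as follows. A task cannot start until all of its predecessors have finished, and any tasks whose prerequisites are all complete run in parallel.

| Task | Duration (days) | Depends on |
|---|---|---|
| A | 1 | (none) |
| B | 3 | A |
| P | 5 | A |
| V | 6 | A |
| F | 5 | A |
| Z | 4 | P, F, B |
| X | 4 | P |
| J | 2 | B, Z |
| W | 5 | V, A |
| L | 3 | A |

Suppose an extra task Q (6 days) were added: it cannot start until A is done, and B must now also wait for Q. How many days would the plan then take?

16

Originally the plan takes 12 days.
With Q inserted, B now waits for max(A, Q).
New critical path: A→Q→B→Z→J = 1+6+3+4+2 = 16 ⇒ 16 days.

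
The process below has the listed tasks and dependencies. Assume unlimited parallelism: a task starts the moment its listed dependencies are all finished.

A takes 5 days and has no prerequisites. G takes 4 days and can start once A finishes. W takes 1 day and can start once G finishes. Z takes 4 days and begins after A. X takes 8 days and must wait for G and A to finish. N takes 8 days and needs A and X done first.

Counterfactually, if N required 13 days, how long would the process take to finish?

Baseline: A→G→X→N = 5+4+8+8 = 25 → 25 days.
Since N is critical, the +5 change carries straight to that chain (now 30 days).
That remains the longest chain; total 30 days.

30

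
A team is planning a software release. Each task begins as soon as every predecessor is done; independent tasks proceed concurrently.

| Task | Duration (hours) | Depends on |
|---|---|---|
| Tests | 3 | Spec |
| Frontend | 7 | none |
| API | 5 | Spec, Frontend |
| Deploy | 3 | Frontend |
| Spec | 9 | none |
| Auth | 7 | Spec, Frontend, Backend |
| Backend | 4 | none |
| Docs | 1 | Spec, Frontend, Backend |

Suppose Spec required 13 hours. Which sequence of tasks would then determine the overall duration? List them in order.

As given, the longest chain is Spec→Auth = 9+7 = 16, so the finish is 16 hours.
Spec is on the critical path; changing it to 13 makes that path 20 hours.
No other chain overtakes it, so the finish is 20 hours.

Spec, Auth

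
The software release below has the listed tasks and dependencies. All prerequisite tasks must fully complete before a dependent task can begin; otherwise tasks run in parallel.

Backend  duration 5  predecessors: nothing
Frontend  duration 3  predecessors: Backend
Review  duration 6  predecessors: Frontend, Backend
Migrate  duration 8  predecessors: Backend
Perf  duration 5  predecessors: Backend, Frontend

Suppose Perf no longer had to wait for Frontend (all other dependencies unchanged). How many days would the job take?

With the dependency in place, Backend→Frontend→Review = 5+3+6 = 14 sets the finish at 14 days.
Without Frontend→Perf, Perf's earliest start moves from 8 to 5.
The longest chain is now Backend→Frontend→Review = 5+3+6 = 14, so the job takes 14 days.

14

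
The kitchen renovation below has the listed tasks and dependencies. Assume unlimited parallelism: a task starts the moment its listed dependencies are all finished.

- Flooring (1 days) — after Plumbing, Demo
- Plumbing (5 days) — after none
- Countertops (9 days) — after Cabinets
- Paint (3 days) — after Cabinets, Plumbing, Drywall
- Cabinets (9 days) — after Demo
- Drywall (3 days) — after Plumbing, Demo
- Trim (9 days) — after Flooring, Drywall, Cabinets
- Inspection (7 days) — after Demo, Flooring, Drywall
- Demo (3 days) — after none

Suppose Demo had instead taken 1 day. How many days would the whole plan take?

19

Baseline: Demo→Cabinets→Countertops = 3+9+9 = 21 → 21 days.
Demo is on the critical path; changing it to 1 makes that path 19 days.
No other chain overtakes it, so the finish is 19 days.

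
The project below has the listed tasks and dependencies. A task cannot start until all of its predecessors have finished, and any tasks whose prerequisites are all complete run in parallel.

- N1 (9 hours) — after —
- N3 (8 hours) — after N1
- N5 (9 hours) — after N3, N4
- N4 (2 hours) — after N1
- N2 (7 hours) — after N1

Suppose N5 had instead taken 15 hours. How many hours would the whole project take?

As given, the longest chain is N1→N3→N5 = 9+8+9 = 26, so the finish is 26 hours.
N5 lies on that path, so at 15 hours the path becomes 32 hours.
That remains the longest chain; total 32 hours.

32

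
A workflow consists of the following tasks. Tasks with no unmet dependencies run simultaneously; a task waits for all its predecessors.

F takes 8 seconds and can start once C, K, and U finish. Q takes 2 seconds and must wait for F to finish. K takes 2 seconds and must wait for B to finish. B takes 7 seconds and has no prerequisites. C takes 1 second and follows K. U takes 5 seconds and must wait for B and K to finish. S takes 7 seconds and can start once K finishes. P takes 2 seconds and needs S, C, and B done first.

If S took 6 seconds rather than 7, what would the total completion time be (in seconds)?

24

Baseline: B→K→U→F→Q = 7+2+5+8+2 = 24 → 24 seconds.
S has 6 seconds of float (longest path through it is 18).
That remains the longest chain; total 24 seconds.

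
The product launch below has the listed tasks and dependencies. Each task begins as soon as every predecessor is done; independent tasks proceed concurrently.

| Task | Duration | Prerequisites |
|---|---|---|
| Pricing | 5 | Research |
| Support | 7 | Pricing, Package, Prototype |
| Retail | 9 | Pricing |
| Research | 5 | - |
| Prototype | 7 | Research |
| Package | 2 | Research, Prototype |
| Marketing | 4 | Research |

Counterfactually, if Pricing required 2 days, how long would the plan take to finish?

Critical path before the change: Research→Prototype→Package→Support = 5+7+2+7 = 21 giving 21 days.
Pricing is off the critical path — its longest chain is 19 days, giving 2 of slack.
That remains the longest chain; total 21 days.

21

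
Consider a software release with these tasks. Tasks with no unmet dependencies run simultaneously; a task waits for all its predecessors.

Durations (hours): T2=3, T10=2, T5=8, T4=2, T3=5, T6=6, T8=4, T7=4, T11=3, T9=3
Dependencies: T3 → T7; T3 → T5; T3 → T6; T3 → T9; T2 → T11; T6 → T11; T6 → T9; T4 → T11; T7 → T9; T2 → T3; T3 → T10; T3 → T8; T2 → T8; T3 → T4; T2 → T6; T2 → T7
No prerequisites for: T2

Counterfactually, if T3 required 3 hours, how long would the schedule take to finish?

Actual critical path: T2→T3→T6→T9 = 3+5+6+3 = 17 ⇒ 17 hours.
Since T3 is critical, the -2 change carries straight to that chain (now 15 hours).
No other chain overtakes it, so the finish is 15 hours.

15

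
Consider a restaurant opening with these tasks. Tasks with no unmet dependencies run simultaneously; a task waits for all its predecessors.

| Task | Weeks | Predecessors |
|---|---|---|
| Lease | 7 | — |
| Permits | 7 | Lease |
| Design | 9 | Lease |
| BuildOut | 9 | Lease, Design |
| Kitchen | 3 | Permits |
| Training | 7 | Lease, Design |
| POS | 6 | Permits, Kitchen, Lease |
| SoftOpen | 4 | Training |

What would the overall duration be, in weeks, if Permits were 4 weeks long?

27

Critical path before the change: Lease→Design→Training→SoftOpen = 7+9+7+4 = 27 giving 27 weeks.
The longest path through Permits is only 23 weeks, so Permits has float 4.
The critical path is still Lease→Design→Training→SoftOpen; finish is now 27 weeks.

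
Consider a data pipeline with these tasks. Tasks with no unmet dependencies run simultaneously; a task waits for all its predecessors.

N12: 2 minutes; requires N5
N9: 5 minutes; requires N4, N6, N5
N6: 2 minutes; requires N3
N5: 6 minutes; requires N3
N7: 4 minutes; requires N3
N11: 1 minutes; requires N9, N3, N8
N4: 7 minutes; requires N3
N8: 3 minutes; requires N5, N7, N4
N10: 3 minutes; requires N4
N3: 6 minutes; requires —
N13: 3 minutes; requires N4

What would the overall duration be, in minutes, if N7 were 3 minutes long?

Critical path before the change: N3→N4→N9→N11 = 6+7+5+1 = 19 giving 19 minutes.
N7 has 5 minutes of float (longest path through it is 14).
That remains the longest chain; total 19 minutes.

19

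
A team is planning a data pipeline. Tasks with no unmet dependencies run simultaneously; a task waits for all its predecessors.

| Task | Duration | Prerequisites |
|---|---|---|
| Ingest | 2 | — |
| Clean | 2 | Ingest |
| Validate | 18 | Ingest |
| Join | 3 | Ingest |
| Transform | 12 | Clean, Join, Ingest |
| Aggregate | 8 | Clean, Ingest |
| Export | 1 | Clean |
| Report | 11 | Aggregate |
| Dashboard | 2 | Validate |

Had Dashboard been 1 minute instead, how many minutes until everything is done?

As given, the longest chain is Ingest→Clean→Aggregate→Report = 2+2+8+11 = 23, so the finish is 23 minutes.
The longest path through Dashboard is only 22 minutes, so Dashboard has float 1.
That remains the longest chain; total 23 minutes.

23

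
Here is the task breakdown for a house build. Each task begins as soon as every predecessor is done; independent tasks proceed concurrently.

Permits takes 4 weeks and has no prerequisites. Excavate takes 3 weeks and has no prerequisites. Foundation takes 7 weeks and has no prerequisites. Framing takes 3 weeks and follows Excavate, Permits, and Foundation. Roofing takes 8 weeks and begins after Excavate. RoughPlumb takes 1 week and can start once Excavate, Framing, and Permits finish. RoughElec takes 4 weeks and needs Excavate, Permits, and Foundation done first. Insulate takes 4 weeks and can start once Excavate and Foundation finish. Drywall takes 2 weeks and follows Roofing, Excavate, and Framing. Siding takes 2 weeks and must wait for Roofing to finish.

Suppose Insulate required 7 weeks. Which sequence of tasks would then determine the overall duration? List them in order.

Actual critical path: Excavate→Roofing→Drywall = 3+8+2 = 13 ⇒ 13 weeks.
Insulate is off the critical path — its longest chain is 11 weeks, giving 2 of slack.
Now Foundation→Insulate = 7+7 = 14 is longest, so the finish becomes 14 weeks.

Foundation, Insulate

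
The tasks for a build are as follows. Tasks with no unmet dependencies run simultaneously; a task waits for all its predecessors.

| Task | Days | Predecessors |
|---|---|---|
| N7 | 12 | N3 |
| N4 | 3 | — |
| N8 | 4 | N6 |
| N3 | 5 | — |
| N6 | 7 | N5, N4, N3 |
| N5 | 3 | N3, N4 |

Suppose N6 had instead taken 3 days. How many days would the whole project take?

Baseline: N3→N5→N6→N8 = 5+3+7+4 = 19 → 19 days.
Since N6 is critical, the -4 change carries straight to that chain (now 15 days).
The binding chain switches to N3→N7 = 5+12 = 17; finish 17 days.

17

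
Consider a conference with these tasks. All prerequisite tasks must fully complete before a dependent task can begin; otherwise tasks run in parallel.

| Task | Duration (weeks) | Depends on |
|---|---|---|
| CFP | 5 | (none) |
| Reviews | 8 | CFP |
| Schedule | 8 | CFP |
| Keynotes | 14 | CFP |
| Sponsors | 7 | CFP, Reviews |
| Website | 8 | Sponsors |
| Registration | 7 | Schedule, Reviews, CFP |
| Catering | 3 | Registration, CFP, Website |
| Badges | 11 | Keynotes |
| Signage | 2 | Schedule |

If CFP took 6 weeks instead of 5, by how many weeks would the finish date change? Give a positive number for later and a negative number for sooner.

The binding path is CFP→Reviews→Sponsors→Website→Catering = 5+8+7+8+3 = 31; finish at 31 weeks.
CFP lies on that path, so at 6 weeks the path becomes 32 weeks.
That remains the longest chain; total 32 weeks.
Change in finish: 32 − 31 = +1 weeks.

1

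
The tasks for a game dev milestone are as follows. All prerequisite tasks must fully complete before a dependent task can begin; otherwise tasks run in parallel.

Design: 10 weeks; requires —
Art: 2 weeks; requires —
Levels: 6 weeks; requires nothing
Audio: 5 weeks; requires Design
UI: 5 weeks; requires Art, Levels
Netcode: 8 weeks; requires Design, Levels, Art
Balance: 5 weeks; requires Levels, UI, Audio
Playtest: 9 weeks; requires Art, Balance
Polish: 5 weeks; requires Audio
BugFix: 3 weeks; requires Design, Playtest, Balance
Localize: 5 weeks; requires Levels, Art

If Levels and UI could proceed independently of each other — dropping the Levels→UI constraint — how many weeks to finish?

With the dependency in place, Design→Audio→Balance→Playtest→BugFix = 10+5+5+9+3 = 32 sets the finish at 32 weeks.
Without Levels→UI, UI's earliest start moves from 6 to 2.
New critical path: Design→Audio→Balance→Playtest→BugFix = 10+5+5+9+3 = 32 ⇒ 32 weeks.

32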